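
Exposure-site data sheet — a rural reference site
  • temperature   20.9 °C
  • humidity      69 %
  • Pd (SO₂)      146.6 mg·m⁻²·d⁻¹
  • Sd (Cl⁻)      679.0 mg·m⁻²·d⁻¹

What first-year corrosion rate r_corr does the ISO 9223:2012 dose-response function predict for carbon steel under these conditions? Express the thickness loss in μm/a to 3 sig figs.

r_corr = 183 μm/a

carbon steel: T>10 °C ⇒ hinge -0.054·(20.9−10) = -0.5886
  SO₂ term: 1.77·146.6^0.52·exp(0.02·69-0.5886) = 52.25
  Sd branch = 0.102·Sd^0.62·e^(0.033·RH+0.04·T) = 130.7 μm/a
  sum: 52.25 + 130.7 → r_corr = 183 μm/a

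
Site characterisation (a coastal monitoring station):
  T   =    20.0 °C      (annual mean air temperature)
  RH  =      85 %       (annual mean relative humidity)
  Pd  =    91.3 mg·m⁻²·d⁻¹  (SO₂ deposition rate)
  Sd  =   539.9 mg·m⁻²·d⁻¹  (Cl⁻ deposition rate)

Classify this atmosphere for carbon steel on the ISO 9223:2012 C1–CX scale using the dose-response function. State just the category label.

carbon steel: temperature factor f = -0.054·(10.0) = -0.5400
  Pd branch = 1.77·Pd^0.52·e^(0.02·RH+f) = 59.05 μm/a
  Cl⁻ term: 0.102·539.9^0.62·exp(0.033·85+0.04·20.0) = 185.5
  r_corr = 59.05 + 185.5 = 244.5 μm/a
ISO 9223 Table 2 (carbon steel): 200 < 245 ≤ 700 μm/a ⇒ CX

CX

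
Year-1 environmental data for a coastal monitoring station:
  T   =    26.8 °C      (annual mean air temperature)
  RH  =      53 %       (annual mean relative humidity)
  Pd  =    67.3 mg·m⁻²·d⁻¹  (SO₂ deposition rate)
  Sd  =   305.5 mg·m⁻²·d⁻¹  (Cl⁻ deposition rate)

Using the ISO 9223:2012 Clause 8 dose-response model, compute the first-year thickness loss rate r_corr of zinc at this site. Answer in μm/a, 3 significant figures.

r_corr = 7.09 μm/a

zinc: temperature factor f = -0.071·(16.8) = -1.1928
  SO₂ term: 0.0129·67.3^0.44·exp(0.046·53-1.1928) = 0.2856
  Cl⁻ term: 0.0175·305.5^0.57·exp(0.008·53+0.085·26.8) = 6.807
  sum: 0.2856 + 6.807 → r_corr = 7.093 μm/a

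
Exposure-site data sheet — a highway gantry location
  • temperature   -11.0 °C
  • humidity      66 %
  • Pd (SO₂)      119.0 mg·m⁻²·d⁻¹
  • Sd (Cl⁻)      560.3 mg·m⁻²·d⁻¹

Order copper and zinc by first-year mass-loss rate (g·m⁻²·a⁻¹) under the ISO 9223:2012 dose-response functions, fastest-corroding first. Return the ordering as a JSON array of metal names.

["zinc", "copper"]

copper: T≤10 °C ⇒ hinge +0.126·(-11.0−10) = -2.6460
  SO₂ term: 0.0053·119.0^0.26·exp(0.059·66-2.6460) = 0.06396
  Cl⁻ term: 0.01025·560.3^0.27·exp(0.036·66+0.049·-11.0) = 0.3553
  sum: 0.06396 + 0.3553 → r_corr = 0.4193 μm/a
  mass loss = 0.4193 μm/a × 8.96 g/cm³ = 3.757 g·m⁻²·a⁻¹
zinc: T≤10 °C ⇒ hinge +0.038·(-11.0−10) = -0.7980
  Pd branch = 0.0129·Pd^0.44·e^(0.046·RH+f) = 0.9903 μm/a
  Cl⁻ term: 0.0175·560.3^0.57·exp(0.008·66+0.085·-11.0) = 0.4294
  r_corr = 0.9903 + 0.4294 = 1.42 μm/a
  mass loss = 1.42 μm/a × 7.14 g/cm³ = 10.14 g·m⁻²·a⁻¹
Ordering by g·m⁻²·a⁻¹: zinc (10.1) > copper (3.76)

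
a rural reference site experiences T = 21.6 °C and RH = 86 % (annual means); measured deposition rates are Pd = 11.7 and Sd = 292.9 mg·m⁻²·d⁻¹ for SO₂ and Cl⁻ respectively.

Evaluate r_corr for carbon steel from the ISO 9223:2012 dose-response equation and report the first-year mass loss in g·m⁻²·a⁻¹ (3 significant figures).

carbon steel: temperature factor f = -0.054·(11.6) = -0.6264
  Pd branch = 1.77·Pd^0.52·e^(0.02·RH+f) = 18.98 μm/a
  Sd branch = 0.102·Sd^0.62·e^(0.033·RH+0.04·T) = 139.9 μm/a
  sum: 18.98 + 139.9 → r_corr = 158.9 μm/a
Convert to mass loss: 158.9 μm/a × 7.85 g/cm³ = 1247 g·m⁻²·a⁻¹

r_corr = 1.25e+03 g·m⁻²·a⁻¹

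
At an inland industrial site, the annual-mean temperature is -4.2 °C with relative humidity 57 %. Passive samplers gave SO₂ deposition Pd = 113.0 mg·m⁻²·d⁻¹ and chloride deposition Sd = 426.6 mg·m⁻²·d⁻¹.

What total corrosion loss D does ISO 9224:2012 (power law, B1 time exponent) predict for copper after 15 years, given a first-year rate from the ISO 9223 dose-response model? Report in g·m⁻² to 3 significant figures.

copper: f(T) = +0.126·(T−10) [T≤10 °C] = -1.7892
  Pd branch = 0.0053·Pd^0.26·e^(0.059·RH+f) = 0.08741 μm/a
  Sd branch = 0.01025·Sd^0.27·e^(0.036·RH+0.049·T) = 0.3331 μm/a
  r_corr = 0.08741 + 0.3331 = 0.4205 μm/a
Long-term exponent b (ISO 9224 Table 2, B1) = 0.667
  D(15) = 0.4205 × 15^0.667 = 0.4205 × 6.088 = 2.56 μm
  Mass loss = 2.56 μm × 8.96 g/cm³ = 22.94 g·m⁻²

D(15) = 22.9 g·m⁻²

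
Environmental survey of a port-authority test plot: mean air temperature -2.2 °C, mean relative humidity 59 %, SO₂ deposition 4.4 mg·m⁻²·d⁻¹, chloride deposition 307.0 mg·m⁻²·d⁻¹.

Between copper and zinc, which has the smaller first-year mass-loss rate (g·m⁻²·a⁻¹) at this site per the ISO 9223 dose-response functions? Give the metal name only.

copper

copper: T≤10 °C ⇒ hinge +0.126·(-2.2−10) = -1.5372
  SO₂ term: 0.0053·4.4^0.26·exp(0.059·59-1.5372) = 0.05442
  Sd branch = 0.01025·Sd^0.27·e^(0.036·RH+0.049·T) = 0.3613 μm/a
  r_corr = 0.05442 + 0.3613 = 0.4157 μm/a
  mass loss = 0.4157 μm/a × 8.96 g/cm³ = 3.725 g·m⁻²·a⁻¹
zinc: T≤10 °C ⇒ hinge +0.038·(-2.2−10) = -0.4636
  SO₂ term: 0.0129·4.4^0.44·exp(0.046·59-0.4636) = 0.235
  Sd branch = 0.0175·Sd^0.57·e^(0.008·RH+0.085·T) = 0.6088 μm/a
  sum: 0.235 + 0.6088 → r_corr = 0.8438 μm/a
  mass loss = 0.8438 μm/a × 7.14 g/cm³ = 6.025 g·m⁻²·a⁻¹
Ordering by g·m⁻²·a⁻¹: zinc (6.02) > copper (3.72)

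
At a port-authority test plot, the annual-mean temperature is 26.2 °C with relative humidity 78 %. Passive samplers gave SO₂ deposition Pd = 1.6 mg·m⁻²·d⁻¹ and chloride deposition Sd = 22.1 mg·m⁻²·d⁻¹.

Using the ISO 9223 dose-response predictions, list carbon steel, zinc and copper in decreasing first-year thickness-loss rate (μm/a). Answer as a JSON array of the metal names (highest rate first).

carbon steel: f(T) = -0.054·(T−10) [T>10 °C] = -0.8748
  Pd branch = 1.77·Pd^0.52·e^(0.02·RH+f) = 4.484 μm/a
  Sd branch = 0.102·Sd^0.62·e^(0.033·RH+0.04·T) = 26.01 μm/a
  sum: 4.484 + 26.01 → r_corr = 30.49 μm/a
zinc: temperature factor f = -0.071·(16.2) = -1.1502
  Pd branch = 0.0129·Pd^0.44·e^(0.046·RH+f) = 0.1816 μm/a
  Cl⁻ term: 0.0175·22.1^0.57·exp(0.008·78+0.085·26.2) = 1.768
  r_corr = 0.1816 + 1.768 = 1.95 μm/a
copper: temperature factor f = -0.080·(16.2) = -1.2960
  Pd branch = 0.0053·Pd^0.26·e^(0.059·RH+f) = 0.1634 μm/a
  Cl⁻ term: 0.01025·22.1^0.27·exp(0.036·78+0.049·26.2) = 1.415
  r_corr = 0.1634 + 1.415 = 1.578 μm/a
Ordering by μm/a: carbon steel (30.5) > zinc (1.95) > copper (1.58)

["carbon steel", "zinc", "copper"]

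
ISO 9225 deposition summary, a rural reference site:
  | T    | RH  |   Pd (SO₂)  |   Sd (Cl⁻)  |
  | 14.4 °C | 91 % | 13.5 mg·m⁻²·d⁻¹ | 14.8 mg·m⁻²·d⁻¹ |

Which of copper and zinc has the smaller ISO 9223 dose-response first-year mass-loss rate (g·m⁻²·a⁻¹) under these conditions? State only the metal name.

zinc

copper: temperature factor f = -0.080·(4.4) = -0.3520
  sulphur-dioxide contribution → 1.574 μm/a
  chloride contribution → 1.137 μm/a
  ⇒ r_corr(copper) = 2.711 μm/a
  mass loss = 2.711 μm/a × 8.96 g/cm³ = 24.29 g·m⁻²·a⁻¹
zinc: temperature factor f = -0.071·(4.4) = -0.3124
  sulphur-dioxide contribution → 1.951 μm/a
  chloride contribution → 0.5726 μm/a
  ⇒ r_corr(zinc) = 2.523 μm/a
  mass loss = 2.523 μm/a × 7.14 g/cm³ = 18.02 g·m⁻²·a⁻¹
Ordering by g·m⁻²·a⁻¹: copper (24.3) > zinc (18)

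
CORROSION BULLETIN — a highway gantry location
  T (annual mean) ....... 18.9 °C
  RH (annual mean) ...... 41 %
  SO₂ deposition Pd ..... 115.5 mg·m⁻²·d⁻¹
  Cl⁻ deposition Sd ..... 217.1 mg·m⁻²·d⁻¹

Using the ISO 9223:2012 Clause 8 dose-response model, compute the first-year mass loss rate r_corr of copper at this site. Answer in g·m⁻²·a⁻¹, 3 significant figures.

r_corr = 5.24 g·m⁻²·a⁻¹

copper: temperature factor f = -0.080·(8.9) = -0.7120
  SO₂ term: 0.0053·115.5^0.26·exp(0.059·41-0.7120) = 0.1004
  Sd branch = 0.01025·Sd^0.27·e^(0.036·RH+0.049·T) = 0.484 μm/a
  r_corr = 0.1004 + 0.484 = 0.5844 μm/a
Convert to mass loss: 0.5844 μm/a × 8.96 g/cm³ = 5.236 g·m⁻²·a⁻¹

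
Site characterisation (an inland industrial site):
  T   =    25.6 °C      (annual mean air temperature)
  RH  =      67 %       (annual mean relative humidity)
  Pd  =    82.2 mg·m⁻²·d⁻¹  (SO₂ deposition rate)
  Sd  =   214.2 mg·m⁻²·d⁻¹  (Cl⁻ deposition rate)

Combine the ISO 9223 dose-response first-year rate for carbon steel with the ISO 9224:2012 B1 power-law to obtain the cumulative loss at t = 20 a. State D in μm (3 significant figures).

D(20) = 484 μm

carbon steel: temperature factor f = -0.054·(15.6) = -0.8424
  Pd branch = 1.77·Pd^0.52·e^(0.02·RH+f) = 28.83 μm/a
  Cl⁻ term: 0.102·214.2^0.62·exp(0.033·67+0.04·25.6) = 72.22
  r_corr = 28.83 + 72.22 = 101 μm/a
Power-law: D(20) = r_corr · 20^0.523
  D(20) = 101 × 20^0.523 = 101 × 4.791 = 484.1 μm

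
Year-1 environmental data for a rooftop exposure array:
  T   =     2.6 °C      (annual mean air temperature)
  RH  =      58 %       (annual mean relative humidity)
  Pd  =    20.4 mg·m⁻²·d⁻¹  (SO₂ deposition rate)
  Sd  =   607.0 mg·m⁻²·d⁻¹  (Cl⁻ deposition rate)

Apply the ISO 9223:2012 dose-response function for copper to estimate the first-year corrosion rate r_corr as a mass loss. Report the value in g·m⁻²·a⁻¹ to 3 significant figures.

r_corr = 6.00 g·m⁻²·a⁻¹

copper: f(T) = +0.126·(T−10) [T≤10 °C] = -0.9324
  SO₂ term: 0.0053·20.4^0.26·exp(0.059·58-0.9324) = 0.14
  Sd branch = 0.01025·Sd^0.27·e^(0.036·RH+0.049·T) = 0.5301 μm/a
  sum: 0.14 + 0.5301 → r_corr = 0.67 μm/a
Convert to mass loss: 0.67 μm/a × 8.96 g/cm³ = 6.003 g·m⁻²·a⁻¹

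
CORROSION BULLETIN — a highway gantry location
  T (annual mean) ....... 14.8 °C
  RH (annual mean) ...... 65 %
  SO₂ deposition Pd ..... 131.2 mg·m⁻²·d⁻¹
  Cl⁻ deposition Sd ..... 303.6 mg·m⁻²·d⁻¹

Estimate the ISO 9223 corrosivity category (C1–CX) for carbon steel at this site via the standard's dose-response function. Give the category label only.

C5

carbon steel: f(T) = -0.054·(T−10) [T>10 °C] = -0.2592
  SO₂ term: 1.77·131.2^0.52·exp(0.02·65-0.2592) = 63.29
  Sd branch = 0.102·Sd^0.62·e^(0.033·RH+0.04·T) = 54.49 μm/a
  r_corr = 63.29 + 54.49 = 117.8 μm/a
118 μm/a falls in (80, 200] for carbon steel → category C5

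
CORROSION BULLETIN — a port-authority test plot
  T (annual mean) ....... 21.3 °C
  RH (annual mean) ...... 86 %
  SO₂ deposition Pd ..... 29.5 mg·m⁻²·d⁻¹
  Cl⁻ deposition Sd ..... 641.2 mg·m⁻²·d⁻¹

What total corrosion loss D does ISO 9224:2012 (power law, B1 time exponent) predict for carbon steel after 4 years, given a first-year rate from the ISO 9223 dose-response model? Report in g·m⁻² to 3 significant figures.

D(4) = 4.15e+03 g·m⁻²

carbon steel: temperature factor f = -0.054·(11.3) = -0.6102
  SO₂ term: 1.77·29.5^0.52·exp(0.02·86-0.6102) = 31.21
  Cl⁻ term: 0.102·641.2^0.62·exp(0.033·86+0.04·21.3) = 224.6
  r_corr = 31.21 + 224.6 = 255.8 μm/a
ISO 9224: D(t) = r_corr · t^b with b = 0.523 (carbon steel, B1)
  D(4) = 255.8 × 4^0.523 = 255.8 × 2.065 = 528.3 μm
  Mass loss = 528.3 μm × 7.85 g/cm³ = 4147 g·m⁻²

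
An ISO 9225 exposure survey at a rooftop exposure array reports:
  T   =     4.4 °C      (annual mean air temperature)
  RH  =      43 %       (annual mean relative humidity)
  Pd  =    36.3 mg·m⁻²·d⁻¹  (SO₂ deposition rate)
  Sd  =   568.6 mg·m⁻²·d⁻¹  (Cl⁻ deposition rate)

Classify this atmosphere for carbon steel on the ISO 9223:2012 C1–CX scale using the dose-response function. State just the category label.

carbon steel: f(T) = +0.150·(T−10) [T≤10 °C] = -0.8400
  sulphur-dioxide contribution → 11.69 μm/a
  chloride contribution → 25.66 μm/a
  total first-year rate 37.35 μm/a
37.4 μm/a falls in (25, 50] for carbon steel → category C3

C3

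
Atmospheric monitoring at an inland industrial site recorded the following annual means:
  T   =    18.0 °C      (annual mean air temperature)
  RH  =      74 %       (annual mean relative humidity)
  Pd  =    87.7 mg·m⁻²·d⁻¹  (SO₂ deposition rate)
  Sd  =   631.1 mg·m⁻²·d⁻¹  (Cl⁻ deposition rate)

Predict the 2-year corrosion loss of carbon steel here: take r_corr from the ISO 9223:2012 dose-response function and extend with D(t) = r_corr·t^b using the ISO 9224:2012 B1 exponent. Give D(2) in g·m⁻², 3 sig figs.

carbon steel: T>10 °C ⇒ hinge -0.054·(18.0−10) = -0.4320
  sulphur-dioxide contribution → 51.7 μm/a
  chloride contribution → 131.2 μm/a
  total first-year rate 182.9 μm/a
Long-term exponent b (ISO 9224 Table 2, B1) = 0.523
  D(2) = 182.9 × 2^0.523 = 182.9 × 1.437 = 262.8 μm
  Mass loss = 262.8 μm × 7.85 g/cm³ = 2063 g·m⁻²

D(2) = 2.06e+03 g·m⁻²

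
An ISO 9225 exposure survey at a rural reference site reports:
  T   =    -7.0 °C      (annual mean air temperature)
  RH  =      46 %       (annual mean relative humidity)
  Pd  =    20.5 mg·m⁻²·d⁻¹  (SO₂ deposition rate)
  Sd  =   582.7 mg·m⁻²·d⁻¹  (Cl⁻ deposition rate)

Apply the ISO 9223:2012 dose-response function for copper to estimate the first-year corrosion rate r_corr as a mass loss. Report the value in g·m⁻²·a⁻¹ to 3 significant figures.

copper: temperature factor f = +0.126·(-17.0) = -2.1420
  sulphur-dioxide contribution → 0.02059 μm/a
  chloride contribution → 0.2126 μm/a
  total first-year rate 0.2332 μm/a
Convert to mass loss: 0.2332 μm/a × 8.96 g/cm³ = 2.09 g·m⁻²·a⁻¹

r_corr = 2.09 g·m⁻²·a⁻¹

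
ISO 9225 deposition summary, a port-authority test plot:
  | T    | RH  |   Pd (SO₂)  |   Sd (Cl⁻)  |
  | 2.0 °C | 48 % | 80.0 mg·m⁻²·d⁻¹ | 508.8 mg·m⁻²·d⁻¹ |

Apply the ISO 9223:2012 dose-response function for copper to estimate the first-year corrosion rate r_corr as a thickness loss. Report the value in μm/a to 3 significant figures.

r_corr = 0.445 μm/a

copper: T≤10 °C ⇒ hinge +0.126·(2.0−10) = -1.0080
  Pd branch = 0.0053·Pd^0.26·e^(0.059·RH+f) = 0.1026 μm/a
  Cl⁻ term: 0.01025·508.8^0.27·exp(0.036·48+0.049·2.0) = 0.3424
  r_corr = 0.1026 + 0.3424 = 0.445 μm/a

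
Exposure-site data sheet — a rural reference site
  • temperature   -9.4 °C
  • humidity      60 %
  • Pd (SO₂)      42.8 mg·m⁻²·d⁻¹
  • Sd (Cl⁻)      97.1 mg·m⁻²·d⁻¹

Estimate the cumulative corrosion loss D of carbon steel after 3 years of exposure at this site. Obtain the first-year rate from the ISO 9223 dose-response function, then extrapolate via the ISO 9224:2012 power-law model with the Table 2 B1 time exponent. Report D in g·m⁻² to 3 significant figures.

carbon steel: temperature factor f = +0.150·(-19.4) = -2.9100
  Pd branch = 1.77·Pd^0.52·e^(0.02·RH+f) = 2.258 μm/a
  Cl⁻ term: 0.102·97.1^0.62·exp(0.033·60+0.04·-9.4) = 8.655
  r_corr = 2.258 + 8.655 = 10.91 μm/a
Long-term exponent b (ISO 9224 Table 2, B1) = 0.523
  D(3) = 10.91 × 3^0.523 = 10.91 × 1.776 = 19.39 μm
  Mass loss = 19.39 μm × 7.85 g/cm³ = 152.2 g·m⁻²

D(3) = 152 g·m⁻²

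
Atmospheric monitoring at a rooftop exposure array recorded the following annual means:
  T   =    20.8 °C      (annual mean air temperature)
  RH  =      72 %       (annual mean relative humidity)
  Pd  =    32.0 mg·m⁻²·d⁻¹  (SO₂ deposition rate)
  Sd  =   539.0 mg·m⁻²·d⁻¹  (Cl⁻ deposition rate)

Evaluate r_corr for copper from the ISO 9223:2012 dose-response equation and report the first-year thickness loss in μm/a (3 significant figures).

copper: f(T) = -0.080·(T−10) [T>10 °C] = -0.8640
  Pd branch = 0.0053·Pd^0.26·e^(0.059·RH+f) = 0.3848 μm/a
  Sd branch = 0.01025·Sd^0.27·e^(0.036·RH+0.049·T) = 2.073 μm/a
  sum: 0.3848 + 2.073 → r_corr = 2.458 μm/a

r_corr = 2.46 μm/a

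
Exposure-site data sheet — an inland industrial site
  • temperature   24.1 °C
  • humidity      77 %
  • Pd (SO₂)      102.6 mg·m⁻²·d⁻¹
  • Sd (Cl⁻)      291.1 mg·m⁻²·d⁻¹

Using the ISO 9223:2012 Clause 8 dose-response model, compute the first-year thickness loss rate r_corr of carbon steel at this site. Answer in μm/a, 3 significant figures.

r_corr = 157 μm/a

carbon steel: temperature factor f = -0.054·(14.1) = -0.7614
  sulphur-dioxide contribution → 42.85 μm/a
  chloride contribution → 114.4 μm/a
  total first-year rate 157.3 μm/a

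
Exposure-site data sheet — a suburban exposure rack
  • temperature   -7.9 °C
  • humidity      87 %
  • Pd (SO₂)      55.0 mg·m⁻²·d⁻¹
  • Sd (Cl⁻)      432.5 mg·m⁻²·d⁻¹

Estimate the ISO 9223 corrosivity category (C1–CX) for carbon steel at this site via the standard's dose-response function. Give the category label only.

C4

carbon steel: T≤10 °C ⇒ hinge +0.150·(-7.9−10) = -2.6850
  SO₂ term: 1.77·55.0^0.52·exp(0.02·87-2.6850) = 5.528
  Cl⁻ term: 0.102·432.5^0.62·exp(0.033·87+0.04·-7.9) = 56.56
  sum: 5.528 + 56.56 → r_corr = 62.09 μm/a
ISO 9223 Table 2 (carbon steel): 50 < 62.1 ≤ 80 μm/a ⇒ C4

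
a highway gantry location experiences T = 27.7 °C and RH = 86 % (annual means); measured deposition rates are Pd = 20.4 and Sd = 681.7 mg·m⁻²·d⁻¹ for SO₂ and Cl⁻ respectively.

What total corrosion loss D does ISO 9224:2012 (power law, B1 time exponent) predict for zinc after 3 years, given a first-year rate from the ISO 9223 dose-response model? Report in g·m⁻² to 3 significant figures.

zinc: f(T) = -0.071·(T−10) [T>10 °C] = -1.2567
  sulphur-dioxide contribution → 0.723 μm/a
  chloride contribution → 15.12 μm/a
  ⇒ r_corr(zinc) = 15.84 μm/a
ISO 9224: D(t) = r_corr · t^b with b = 0.813 (zinc, B1)
  D(3) = 15.84 × 3^0.813 = 15.84 × 2.443 = 38.7 μm
  Mass loss = 38.7 μm × 7.14 g/cm³ = 276.3 g·m⁻²

D(3) = 276 g·m⁻²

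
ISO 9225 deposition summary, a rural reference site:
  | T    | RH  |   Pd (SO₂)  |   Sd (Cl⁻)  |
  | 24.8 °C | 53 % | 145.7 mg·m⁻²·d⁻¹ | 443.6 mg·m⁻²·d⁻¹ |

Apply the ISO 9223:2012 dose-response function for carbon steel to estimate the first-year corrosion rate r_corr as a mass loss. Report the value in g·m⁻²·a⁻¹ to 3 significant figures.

r_corr = 784 g·m⁻²·a⁻¹

carbon steel: f(T) = -0.054·(T−10) [T>10 °C] = -0.7992
  Pd branch = 1.77·Pd^0.52·e^(0.02·RH+f) = 30.64 μm/a
  Sd branch = 0.102·Sd^0.62·e^(0.033·RH+0.04·T) = 69.2 μm/a
  sum: 30.64 + 69.2 → r_corr = 99.84 μm/a
Convert to mass loss: 99.84 μm/a × 7.85 g/cm³ = 783.8 g·m⁻²·a⁻¹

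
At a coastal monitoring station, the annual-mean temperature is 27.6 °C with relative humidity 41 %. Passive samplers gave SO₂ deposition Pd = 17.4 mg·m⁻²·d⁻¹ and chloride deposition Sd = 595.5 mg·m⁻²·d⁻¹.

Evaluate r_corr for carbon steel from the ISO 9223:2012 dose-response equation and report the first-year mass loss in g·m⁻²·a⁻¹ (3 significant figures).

carbon steel: temperature factor f = -0.054·(17.6) = -0.9504
  Pd branch = 1.77·Pd^0.52·e^(0.02·RH+f) = 6.862 μm/a
  Sd branch = 0.102·Sd^0.62·e^(0.033·RH+0.04·T) = 62.53 μm/a
  r_corr = 6.862 + 62.53 = 69.39 μm/a
Convert to mass loss: 69.39 μm/a × 7.85 g/cm³ = 544.7 g·m⁻²·a⁻¹

r_corr = 545 g·m⁻²·a⁻¹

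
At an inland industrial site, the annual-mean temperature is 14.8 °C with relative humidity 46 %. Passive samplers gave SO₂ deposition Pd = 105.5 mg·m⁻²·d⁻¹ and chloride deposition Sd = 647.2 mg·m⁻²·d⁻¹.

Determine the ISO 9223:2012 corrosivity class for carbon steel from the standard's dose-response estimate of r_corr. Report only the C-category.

C5

carbon steel: temperature factor f = -0.054·(4.8) = -0.2592
  sulphur-dioxide contribution → 38.64 μm/a
  chloride contribution → 46.54 μm/a
  total first-year rate 85.18 μm/a
ISO 9223 Table 2 (carbon steel): 80 < 85.2 ≤ 200 μm/a ⇒ C5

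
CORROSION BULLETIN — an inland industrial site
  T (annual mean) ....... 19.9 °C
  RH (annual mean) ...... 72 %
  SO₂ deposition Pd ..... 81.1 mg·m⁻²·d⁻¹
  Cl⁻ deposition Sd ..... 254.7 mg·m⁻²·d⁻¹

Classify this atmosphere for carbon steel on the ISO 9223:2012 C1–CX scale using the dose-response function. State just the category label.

C5

carbon steel: f(T) = -0.054·(T−10) [T>10 °C] = -0.5346
  Pd branch = 1.77·Pd^0.52·e^(0.02·RH+f) = 43.04 μm/a
  Sd branch = 0.102·Sd^0.62·e^(0.033·RH+0.04·T) = 75.5 μm/a
  sum: 43.04 + 75.5 → r_corr = 118.5 μm/a
Category bounds: 80…200 μm/a bracket r_corr ⇒ C5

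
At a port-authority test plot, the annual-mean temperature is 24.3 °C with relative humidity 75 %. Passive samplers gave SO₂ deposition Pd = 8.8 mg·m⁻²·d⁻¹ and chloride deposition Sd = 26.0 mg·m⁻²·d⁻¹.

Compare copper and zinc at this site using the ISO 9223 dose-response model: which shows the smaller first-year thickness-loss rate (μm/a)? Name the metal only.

copper: T>10 °C ⇒ hinge -0.080·(24.3−10) = -1.1440
  sulphur-dioxide contribution → 0.2482 μm/a
  chloride contribution → 1.209 μm/a
  total first-year rate 1.457 μm/a
zinc: T>10 °C ⇒ hinge -0.071·(24.3−10) = -1.0153
  sulphur-dioxide contribution → 0.3833 μm/a
  chloride contribution → 1.611 μm/a
  total first-year rate 1.995 μm/a
Ordering by μm/a: zinc (1.99) > copper (1.46)

copper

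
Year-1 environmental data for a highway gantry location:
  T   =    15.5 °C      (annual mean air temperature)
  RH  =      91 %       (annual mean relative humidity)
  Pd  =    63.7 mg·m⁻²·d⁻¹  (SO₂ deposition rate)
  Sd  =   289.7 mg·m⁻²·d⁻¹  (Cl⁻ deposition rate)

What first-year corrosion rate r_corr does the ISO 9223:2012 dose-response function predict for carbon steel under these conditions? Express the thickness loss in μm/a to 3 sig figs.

carbon steel: temperature factor f = -0.054·(5.5) = -0.2970
  Pd branch = 1.77·Pd^0.52·e^(0.02·RH+f) = 70.4 μm/a
  Cl⁻ term: 0.102·289.7^0.62·exp(0.033·91+0.04·15.5) = 128.4
  sum: 70.4 + 128.4 → r_corr = 198.8 μm/a

r_corr = 199 μm/a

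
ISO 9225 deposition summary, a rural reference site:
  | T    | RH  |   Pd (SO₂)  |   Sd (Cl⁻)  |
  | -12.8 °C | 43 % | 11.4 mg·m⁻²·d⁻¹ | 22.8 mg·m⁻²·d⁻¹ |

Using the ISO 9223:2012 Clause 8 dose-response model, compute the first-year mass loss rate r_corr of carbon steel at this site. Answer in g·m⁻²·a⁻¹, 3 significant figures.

carbon steel: temperature factor f = +0.150·(-22.8) = -3.4200
  SO₂ term: 1.77·11.4^0.52·exp(0.02·43-3.4200) = 0.485
  Sd branch = 0.102·Sd^0.62·e^(0.033·RH+0.04·T) = 1.756 μm/a
  r_corr = 0.485 + 1.756 = 2.241 μm/a
Convert to mass loss: 2.241 μm/a × 7.85 g/cm³ = 17.59 g·m⁻²·a⁻¹

r_corr = 17.6 g·m⁻²·a⁻¹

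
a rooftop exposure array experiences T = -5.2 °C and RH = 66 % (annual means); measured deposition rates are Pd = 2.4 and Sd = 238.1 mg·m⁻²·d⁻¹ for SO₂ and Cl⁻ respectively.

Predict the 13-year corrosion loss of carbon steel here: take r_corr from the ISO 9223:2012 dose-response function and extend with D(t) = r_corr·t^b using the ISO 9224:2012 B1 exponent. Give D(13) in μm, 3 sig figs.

carbon steel: T≤10 °C ⇒ hinge +0.150·(-5.2−10) = -2.2800
  sulphur-dioxide contribution → 1.068 μm/a
  chloride contribution → 21.76 μm/a
  ⇒ r_corr(carbon steel) = 22.83 μm/a
ISO 9224: D(t) = r_corr · t^b with b = 0.523 (carbon steel, B1)
  D(13) = 22.83 × 13^0.523 = 22.83 × 3.825 = 87.33 μm

D(13) = 87.3 μm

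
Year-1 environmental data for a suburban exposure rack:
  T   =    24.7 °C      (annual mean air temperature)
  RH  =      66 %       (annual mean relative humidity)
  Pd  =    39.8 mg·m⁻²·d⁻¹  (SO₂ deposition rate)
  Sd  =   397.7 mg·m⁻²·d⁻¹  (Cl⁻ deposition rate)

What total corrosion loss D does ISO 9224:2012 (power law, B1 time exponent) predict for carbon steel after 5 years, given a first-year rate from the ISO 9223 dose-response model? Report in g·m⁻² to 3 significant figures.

carbon steel: temperature factor f = -0.054·(14.7) = -0.7938
  SO₂ term: 1.77·39.8^0.52·exp(0.02·66-0.7938) = 20.34
  Sd branch = 0.102·Sd^0.62·e^(0.033·RH+0.04·T) = 98.92 μm/a
  r_corr = 20.34 + 98.92 = 119.3 μm/a
Long-term exponent b (ISO 9224 Table 2, B1) = 0.523
  D(5) = 119.3 × 5^0.523 = 119.3 × 2.32 = 276.7 μm
  Mass loss = 276.7 μm × 7.85 g/cm³ = 2172 g·m⁻²

D(5) = 2.17e+03 g·m⁻²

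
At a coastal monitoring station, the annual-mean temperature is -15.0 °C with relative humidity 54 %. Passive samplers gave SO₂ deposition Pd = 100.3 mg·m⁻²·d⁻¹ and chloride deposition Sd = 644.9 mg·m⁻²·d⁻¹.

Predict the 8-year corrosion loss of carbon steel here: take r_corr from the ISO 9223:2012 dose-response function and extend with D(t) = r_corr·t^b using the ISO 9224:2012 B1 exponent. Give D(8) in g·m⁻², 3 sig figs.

D(8) = 459 g·m⁻²

carbon steel: T≤10 °C ⇒ hinge +0.150·(-15.0−10) = -3.7500
  SO₂ term: 1.77·100.3^0.52·exp(0.02·54-3.7500) = 1.346
  Sd branch = 0.102·Sd^0.62·e^(0.033·RH+0.04·T) = 18.36 μm/a
  sum: 1.346 + 18.36 → r_corr = 19.7 μm/a
ISO 9224: D(t) = r_corr · t^b with b = 0.523 (carbon steel, B1)
  D(8) = 19.7 × 8^0.523 = 19.7 × 2.967 = 58.46 μm
  Mass loss = 58.46 μm × 7.85 g/cm³ = 458.9 g·m⁻²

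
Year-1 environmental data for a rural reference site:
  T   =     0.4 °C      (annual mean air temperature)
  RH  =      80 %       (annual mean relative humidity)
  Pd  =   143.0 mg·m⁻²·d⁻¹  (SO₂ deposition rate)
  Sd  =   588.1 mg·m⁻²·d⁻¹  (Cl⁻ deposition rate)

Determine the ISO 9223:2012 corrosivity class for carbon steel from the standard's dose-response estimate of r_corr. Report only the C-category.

carbon steel: temperature factor f = +0.150·(-9.6) = -1.4400
  Pd branch = 1.77·Pd^0.52·e^(0.02·RH+f) = 27.43 μm/a
  Sd branch = 0.102·Sd^0.62·e^(0.033·RH+0.04·T) = 75.71 μm/a
  r_corr = 27.43 + 75.71 = 103.1 μm/a
103 μm/a falls in (80, 200] for carbon steel → category C5

C5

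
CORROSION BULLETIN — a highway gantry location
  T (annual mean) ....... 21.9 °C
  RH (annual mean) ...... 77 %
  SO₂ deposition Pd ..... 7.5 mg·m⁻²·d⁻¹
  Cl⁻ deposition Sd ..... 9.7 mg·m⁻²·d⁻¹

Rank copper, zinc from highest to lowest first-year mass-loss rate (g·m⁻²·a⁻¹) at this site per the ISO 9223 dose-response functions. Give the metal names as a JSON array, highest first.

["copper", "zinc"]

copper: f(T) = -0.080·(T−10) [T>10 °C] = -0.9520
  sulphur-dioxide contribution → 0.3246 μm/a
  chloride contribution → 0.8852 μm/a
  total first-year rate 1.21 μm/a
  mass loss = 1.21 μm/a × 8.96 g/cm³ = 10.84 g·m⁻²·a⁻¹
zinc: T>10 °C ⇒ hinge -0.071·(21.9−10) = -0.8449
  sulphur-dioxide contribution → 0.4645 μm/a
  chloride contribution → 0.7611 μm/a
  ⇒ r_corr(zinc) = 1.226 μm/a
  mass loss = 1.226 μm/a × 7.14 g/cm³ = 8.751 g·m⁻²·a⁻¹
Ordering by g·m⁻²·a⁻¹: copper (10.8) > zinc (8.75)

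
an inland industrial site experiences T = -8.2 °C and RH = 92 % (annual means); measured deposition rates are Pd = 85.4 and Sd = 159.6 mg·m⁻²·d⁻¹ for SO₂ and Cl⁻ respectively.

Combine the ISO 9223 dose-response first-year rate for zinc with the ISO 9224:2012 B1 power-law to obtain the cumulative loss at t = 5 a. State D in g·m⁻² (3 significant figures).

zinc: T≤10 °C ⇒ hinge +0.038·(-8.2−10) = -0.6916
  sulphur-dioxide contribution → 3.148 μm/a
  chloride contribution → 0.3279 μm/a
  ⇒ r_corr(zinc) = 3.476 μm/a
Long-term exponent b (ISO 9224 Table 2, B1) = 0.813
  D(5) = 3.476 × 5^0.813 = 3.476 × 3.701 = 12.86 μm
  Mass loss = 12.86 μm × 7.14 g/cm³ = 91.83 g·m⁻²

D(5) = 91.8 g·m⁻²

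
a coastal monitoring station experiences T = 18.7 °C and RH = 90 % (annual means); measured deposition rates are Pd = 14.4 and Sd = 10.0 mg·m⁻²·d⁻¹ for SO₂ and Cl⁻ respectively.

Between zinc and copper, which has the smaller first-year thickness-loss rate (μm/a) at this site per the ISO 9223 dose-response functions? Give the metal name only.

zinc: f(T) = -0.071·(T−10) [T>10 °C] = -0.6177
  sulphur-dioxide contribution → 1.412 μm/a
  chloride contribution → 0.6547 μm/a
  ⇒ r_corr(zinc) = 2.067 μm/a
copper: f(T) = -0.080·(T−10) [T>10 °C] = -0.6960
  sulphur-dioxide contribution → 1.07 μm/a
  chloride contribution → 1.218 μm/a
  total first-year rate 2.288 μm/a
Ordering by μm/a: copper (2.29) > zinc (2.07)

zinc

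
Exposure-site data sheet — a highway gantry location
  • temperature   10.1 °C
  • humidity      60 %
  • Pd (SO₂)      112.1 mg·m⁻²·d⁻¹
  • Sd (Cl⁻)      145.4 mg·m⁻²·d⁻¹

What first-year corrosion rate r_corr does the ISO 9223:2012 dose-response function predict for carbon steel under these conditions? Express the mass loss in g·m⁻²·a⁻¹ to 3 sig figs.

carbon steel: f(T) = -0.054·(T−10) [T>10 °C] = -0.0054
  Pd branch = 1.77·Pd^0.52·e^(0.02·RH+f) = 68.01 μm/a
  Cl⁻ term: 0.102·145.4^0.62·exp(0.033·60+0.04·10.1) = 24.25
  sum: 68.01 + 24.25 → r_corr = 92.26 μm/a
Convert to mass loss: 92.26 μm/a × 7.85 g/cm³ = 724.3 g·m⁻²·a⁻¹

r_corr = 724 g·m⁻²·a⁻¹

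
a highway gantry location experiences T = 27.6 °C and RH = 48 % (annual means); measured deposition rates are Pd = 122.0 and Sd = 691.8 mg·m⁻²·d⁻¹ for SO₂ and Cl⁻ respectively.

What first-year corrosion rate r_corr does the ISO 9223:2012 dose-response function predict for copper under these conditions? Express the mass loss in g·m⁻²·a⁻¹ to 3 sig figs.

copper: f(T) = -0.080·(T−10) [T>10 °C] = -1.4080
  sulphur-dioxide contribution → 0.07677 μm/a
  chloride contribution → 1.304 μm/a
  total first-year rate 1.381 μm/a
Convert to mass loss: 1.381 μm/a × 8.96 g/cm³ = 12.37 g·m⁻²·a⁻¹

r_corr = 12.4 g·m⁻²·a⁻¹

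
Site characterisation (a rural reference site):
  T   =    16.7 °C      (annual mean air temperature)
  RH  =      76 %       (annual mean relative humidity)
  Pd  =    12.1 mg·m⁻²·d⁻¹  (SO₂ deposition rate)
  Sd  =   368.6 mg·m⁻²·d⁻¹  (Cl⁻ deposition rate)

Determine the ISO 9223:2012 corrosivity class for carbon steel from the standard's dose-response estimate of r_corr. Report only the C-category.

carbon steel: T>10 °C ⇒ hinge -0.054·(16.7−10) = -0.3618
  SO₂ term: 1.77·12.1^0.52·exp(0.02·76-0.3618) = 20.61
  Sd branch = 0.102·Sd^0.62·e^(0.033·RH+0.04·T) = 95.32 μm/a
  r_corr = 20.61 + 95.32 = 115.9 μm/a
Category bounds: 80…200 μm/a bracket r_corr ⇒ C5

C5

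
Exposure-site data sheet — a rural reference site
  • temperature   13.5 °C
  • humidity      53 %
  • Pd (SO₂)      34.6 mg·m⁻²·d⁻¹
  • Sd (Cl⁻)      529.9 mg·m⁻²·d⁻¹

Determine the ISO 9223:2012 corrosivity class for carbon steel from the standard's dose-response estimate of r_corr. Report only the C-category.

carbon steel: f(T) = -0.054·(T−10) [T>10 °C] = -0.1890
  Pd branch = 1.77·Pd^0.52·e^(0.02·RH+f) = 26.7 μm/a
  Sd branch = 0.102·Sd^0.62·e^(0.033·RH+0.04·T) = 49.17 μm/a
  r_corr = 26.7 + 49.17 = 75.87 μm/a
Category bounds: 50…80 μm/a bracket r_corr ⇒ C4

C4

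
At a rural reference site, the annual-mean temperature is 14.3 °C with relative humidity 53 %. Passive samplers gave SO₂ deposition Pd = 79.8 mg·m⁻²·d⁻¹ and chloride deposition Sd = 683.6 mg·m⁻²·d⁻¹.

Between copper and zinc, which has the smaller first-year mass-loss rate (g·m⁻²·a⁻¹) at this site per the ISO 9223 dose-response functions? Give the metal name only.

copper

copper: f(T) = -0.080·(T−10) [T>10 °C] = -0.3440
  sulphur-dioxide contribution → 0.2676 μm/a
  chloride contribution → 0.8111 μm/a
  ⇒ r_corr(copper) = 1.079 μm/a
  mass loss = 1.079 μm/a × 8.96 g/cm³ = 9.665 g·m⁻²·a⁻¹
zinc: f(T) = -0.071·(T−10) [T>10 °C] = -0.3053
  sulphur-dioxide contribution → 0.7476 μm/a
  chloride contribution → 3.723 μm/a
  ⇒ r_corr(zinc) = 4.471 μm/a
  mass loss = 4.471 μm/a × 7.14 g/cm³ = 31.92 g·m⁻²·a⁻¹
Ordering by g·m⁻²·a⁻¹: zinc (31.9) > copper (9.66)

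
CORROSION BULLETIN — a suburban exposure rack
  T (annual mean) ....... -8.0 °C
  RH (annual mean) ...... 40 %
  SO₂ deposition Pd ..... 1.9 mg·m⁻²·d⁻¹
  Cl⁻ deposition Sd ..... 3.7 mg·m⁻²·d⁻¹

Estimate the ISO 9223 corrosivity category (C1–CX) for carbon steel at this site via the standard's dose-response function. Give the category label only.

carbon steel: f(T) = +0.150·(T−10) [T≤10 °C] = -2.7000
  Pd branch = 1.77·Pd^0.52·e^(0.02·RH+f) = 0.3696 μm/a
  Cl⁻ term: 0.102·3.7^0.62·exp(0.033·40+0.04·-8.0) = 0.624
  r_corr = 0.3696 + 0.624 = 0.9936 μm/a
Category bounds: 0…1.3 μm/a bracket r_corr ⇒ C1

C1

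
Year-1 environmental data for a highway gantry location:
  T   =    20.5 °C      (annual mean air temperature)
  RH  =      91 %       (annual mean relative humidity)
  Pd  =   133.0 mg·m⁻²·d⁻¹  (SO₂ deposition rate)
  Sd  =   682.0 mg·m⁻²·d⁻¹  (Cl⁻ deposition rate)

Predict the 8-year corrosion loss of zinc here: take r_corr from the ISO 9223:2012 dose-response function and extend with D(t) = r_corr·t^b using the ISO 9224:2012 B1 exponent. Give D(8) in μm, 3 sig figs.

D(8) = 65.1 μm

zinc: T>10 °C ⇒ hinge -0.071·(20.5−10) = -0.7455
  SO₂ term: 0.0129·133.0^0.44·exp(0.046·91-0.7455) = 3.462
  Cl⁻ term: 0.0175·682.0^0.57·exp(0.008·91+0.085·20.5) = 8.535
  r_corr = 3.462 + 8.535 = 12 μm/a
Long-term exponent b (ISO 9224 Table 2, B1) = 0.813
  D(8) = 12 × 8^0.813 = 12 × 5.423 = 65.06 μm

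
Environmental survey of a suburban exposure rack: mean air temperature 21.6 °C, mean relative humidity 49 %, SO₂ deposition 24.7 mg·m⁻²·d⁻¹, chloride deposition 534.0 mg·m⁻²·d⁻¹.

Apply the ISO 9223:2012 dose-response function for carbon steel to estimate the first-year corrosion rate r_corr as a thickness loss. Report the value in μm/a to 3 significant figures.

carbon steel: f(T) = -0.054·(T−10) [T>10 °C] = -0.6264
  sulphur-dioxide contribution → 13.36 μm/a
  chloride contribution → 59.86 μm/a
  total first-year rate 73.22 μm/a

r_corr = 73.2 μm/a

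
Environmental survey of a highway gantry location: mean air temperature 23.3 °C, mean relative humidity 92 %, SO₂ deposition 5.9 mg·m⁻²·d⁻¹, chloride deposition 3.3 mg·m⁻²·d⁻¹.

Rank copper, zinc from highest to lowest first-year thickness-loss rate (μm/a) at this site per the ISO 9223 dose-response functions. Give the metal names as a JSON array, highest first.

["copper", "zinc"]

copper: T>10 °C ⇒ hinge -0.080·(23.3−10) = -1.0640
  Pd branch = 0.0053·Pd^0.26·e^(0.059·RH+f) = 0.6606 μm/a
  Cl⁻ term: 0.01025·3.3^0.27·exp(0.036·92+0.049·23.3) = 1.216
  r_corr = 0.6606 + 1.216 = 1.877 μm/a
zinc: f(T) = -0.071·(T−10) [T>10 °C] = -0.9443
  Pd branch = 0.0129·Pd^0.44·e^(0.046·RH+f) = 0.7544 μm/a
  Sd branch = 0.0175·Sd^0.57·e^(0.008·RH+0.085·T) = 0.5228 μm/a
  r_corr = 0.7544 + 0.5228 = 1.277 μm/a
Ordering by μm/a: copper (1.88) > zinc (1.28)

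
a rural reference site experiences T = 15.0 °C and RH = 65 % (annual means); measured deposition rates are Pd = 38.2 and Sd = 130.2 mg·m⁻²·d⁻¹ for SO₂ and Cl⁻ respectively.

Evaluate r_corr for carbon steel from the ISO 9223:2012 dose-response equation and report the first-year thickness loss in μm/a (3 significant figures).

r_corr = 65.5 μm/a

carbon steel: T>10 °C ⇒ hinge -0.054·(15.0−10) = -0.2700
  sulphur-dioxide contribution → 32.96 μm/a
  chloride contribution → 32.49 μm/a
  ⇒ r_corr(carbon steel) = 65.45 μm/a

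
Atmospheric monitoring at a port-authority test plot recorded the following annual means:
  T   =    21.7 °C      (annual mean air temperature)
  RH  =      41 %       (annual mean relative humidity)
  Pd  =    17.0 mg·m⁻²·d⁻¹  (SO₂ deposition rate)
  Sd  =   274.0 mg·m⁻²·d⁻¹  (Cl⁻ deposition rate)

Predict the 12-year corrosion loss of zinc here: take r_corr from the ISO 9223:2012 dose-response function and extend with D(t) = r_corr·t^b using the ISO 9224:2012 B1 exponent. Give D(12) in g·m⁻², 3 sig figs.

zinc: T>10 °C ⇒ hinge -0.071·(21.7−10) = -0.8307
  sulphur-dioxide contribution → 0.1289 μm/a
  chloride contribution → 3.768 μm/a
  total first-year rate 3.896 μm/a
Power-law: D(12) = r_corr · 12^0.813
  D(12) = 3.896 × 12^0.813 = 3.896 × 7.54 = 29.38 μm
  Mass loss = 29.38 μm × 7.14 g/cm³ = 209.8 g·m⁻²

D(12) = 210 g·m⁻²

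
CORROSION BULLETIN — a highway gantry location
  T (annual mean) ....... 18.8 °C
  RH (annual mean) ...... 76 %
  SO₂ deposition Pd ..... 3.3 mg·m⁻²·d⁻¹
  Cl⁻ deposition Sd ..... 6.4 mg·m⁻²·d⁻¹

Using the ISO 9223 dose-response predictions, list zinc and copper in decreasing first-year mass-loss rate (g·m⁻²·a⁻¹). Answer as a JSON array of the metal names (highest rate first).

zinc: f(T) = -0.071·(T−10) [T>10 °C] = -0.6248
  sulphur-dioxide contribution → 0.3852 μm/a
  chloride contribution → 0.4577 μm/a
  ⇒ r_corr(zinc) = 0.8429 μm/a
  mass loss = 0.8429 μm/a × 7.14 g/cm³ = 6.019 g·m⁻²·a⁻¹
copper: f(T) = -0.080·(T−10) [T>10 °C] = -0.7040
  sulphur-dioxide contribution → 0.3168 μm/a
  chloride contribution → 0.6557 μm/a
  total first-year rate 0.9724 μm/a
  mass loss = 0.9724 μm/a × 8.96 g/cm³ = 8.713 g·m⁻²·a⁻¹
Ordering by g·m⁻²·a⁻¹: copper (8.71) > zinc (6.02)

["copper", "zinc"]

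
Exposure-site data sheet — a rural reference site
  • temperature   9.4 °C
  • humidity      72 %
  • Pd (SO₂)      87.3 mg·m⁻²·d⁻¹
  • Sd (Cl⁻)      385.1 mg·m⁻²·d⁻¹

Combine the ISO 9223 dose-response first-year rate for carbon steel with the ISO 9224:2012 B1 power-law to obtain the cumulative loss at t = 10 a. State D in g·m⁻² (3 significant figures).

D(10) = 3.50e+03 g·m⁻²

carbon steel: temperature factor f = +0.150·(-0.6) = -0.0900
  SO₂ term: 1.77·87.3^0.52·exp(0.02·72-0.0900) = 69.76
  Sd branch = 0.102·Sd^0.62·e^(0.033·RH+0.04·T) = 64.1 μm/a
  r_corr = 69.76 + 64.1 = 133.9 μm/a
Power-law: D(10) = r_corr · 10^0.523
  D(10) = 133.9 × 10^0.523 = 133.9 × 3.334 = 446.3 μm
  Mass loss = 446.3 μm × 7.85 g/cm³ = 3504 g·m⁻²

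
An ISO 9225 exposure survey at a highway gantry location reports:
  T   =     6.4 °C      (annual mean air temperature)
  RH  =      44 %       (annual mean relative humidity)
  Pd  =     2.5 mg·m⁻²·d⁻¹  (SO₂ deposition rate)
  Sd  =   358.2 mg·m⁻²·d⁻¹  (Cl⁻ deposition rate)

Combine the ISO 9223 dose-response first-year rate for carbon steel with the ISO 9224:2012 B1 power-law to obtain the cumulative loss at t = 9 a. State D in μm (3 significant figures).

carbon steel: temperature factor f = +0.150·(-3.6) = -0.5400
  SO₂ term: 1.77·2.5^0.52·exp(0.02·44-0.5400) = 4.005
  Cl⁻ term: 0.102·358.2^0.62·exp(0.033·44+0.04·6.4) = 21.57
  sum: 4.005 + 21.57 → r_corr = 25.58 μm/a
Long-term exponent b (ISO 9224 Table 2, B1) = 0.523
  D(9) = 25.58 × 9^0.523 = 25.58 × 3.156 = 80.71 μm

D(9) = 80.7 μm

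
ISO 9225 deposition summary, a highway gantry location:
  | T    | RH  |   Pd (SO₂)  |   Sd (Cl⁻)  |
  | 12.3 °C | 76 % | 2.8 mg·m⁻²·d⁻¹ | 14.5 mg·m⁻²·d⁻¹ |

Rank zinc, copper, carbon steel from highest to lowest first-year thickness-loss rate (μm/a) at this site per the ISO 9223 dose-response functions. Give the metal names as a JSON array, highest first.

zinc: temperature factor f = -0.071·(2.3) = -0.1633
  sulphur-dioxide contribution → 0.5685 μm/a
  chloride contribution → 0.4199 μm/a
  ⇒ r_corr(zinc) = 0.9884 μm/a
copper: temperature factor f = -0.080·(2.3) = -0.1840
  sulphur-dioxide contribution → 0.5105 μm/a
  chloride contribution → 0.5947 μm/a
  total first-year rate 1.105 μm/a
carbon steel: f(T) = -0.054·(T−10) [T>10 °C] = -0.1242
  sulphur-dioxide contribution → 12.21 μm/a
  chloride contribution → 10.75 μm/a
  ⇒ r_corr(carbon steel) = 22.96 μm/a
Ordering by μm/a: carbon steel (23) > copper (1.11) > zinc (0.988)

["carbon steel", "copper", "zinc"]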